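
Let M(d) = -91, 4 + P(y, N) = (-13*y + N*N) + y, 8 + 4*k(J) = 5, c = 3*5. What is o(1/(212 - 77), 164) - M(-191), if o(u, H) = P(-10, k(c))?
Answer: 3321/16 ≈ 207.56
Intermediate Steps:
c = 15
k(J) = -¾ (k(J) = -2 + (¼)*5 = -2 + 5/4 = -¾)
P(y, N) = -4 + N² - 12*y (P(y, N) = -4 + ((-13*y + N*N) + y) = -4 + ((-13*y + N²) + y) = -4 + ((N² - 13*y) + y) = -4 + (N² - 12*y) = -4 + N² - 12*y)
o(u, H) = 1865/16 (o(u, H) = -4 + (-¾)² - 12*(-10) = -4 + 9/16 + 120 = 1865/16)
o(1/(212 - 77), 164) - M(-191) = 1865/16 - 1*(-91) = 1865/16 + 91 = 3321/16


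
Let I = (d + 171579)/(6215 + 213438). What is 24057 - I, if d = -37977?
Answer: 754865517/31379 ≈ 24056.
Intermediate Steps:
I = 19086/31379 (I = (-37977 + 171579)/(6215 + 213438) = 133602/219653 = 133602*(1/219653) = 19086/31379 ≈ 0.60824)
24057 - I = 24057 - 1*19086/31379 = 24057 - 19086/31379 = 754865517/31379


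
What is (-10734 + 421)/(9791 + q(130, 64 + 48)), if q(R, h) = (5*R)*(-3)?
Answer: -10313/7841 ≈ -1.3153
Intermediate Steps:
q(R, h) = -15*R
(-10734 + 421)/(9791 + q(130, 64 + 48)) = (-10734 + 421)/(9791 - 15*130) = -10313/(9791 - 1950) = -10313/7841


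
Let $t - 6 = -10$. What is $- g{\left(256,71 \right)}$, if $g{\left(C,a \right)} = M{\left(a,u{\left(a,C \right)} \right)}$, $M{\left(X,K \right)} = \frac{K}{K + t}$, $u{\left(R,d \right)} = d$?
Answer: $- \frac{64}{63} \approx -1.0159$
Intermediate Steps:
$t = -4$ ($t = 6 - 10 = -4$)
$M{\left(X,K \right)} = \frac{K}{-4 + K}$ ($M{\left(X,K \right)} = \frac{K}{K - 4} = \frac{K}{-4 + K}$)
$g{\left(C,a \right)} = \frac{C}{-4 + C}$
$- g{\left(256,71 \right)} = - \frac{256}{-4 + 256} = - \frac{256}{252} = \left(-1\right) \frac{64}{63} = - \frac{64}{63}$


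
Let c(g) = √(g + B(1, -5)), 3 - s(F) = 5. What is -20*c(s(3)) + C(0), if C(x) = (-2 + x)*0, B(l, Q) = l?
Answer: -20*I ≈ -20.0*I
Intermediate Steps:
s(F) = -2 (s(F) = 3 - 1*5 = 3 - 5 = -2)
c(g) = √(1 + g) (c(g) = √(g + 1) = √(1 + g))
C(x) = 0
-20*c(s(3)) + C(0) = -20*√(1 - 2) + 0 = -20*I + 0 = -20*I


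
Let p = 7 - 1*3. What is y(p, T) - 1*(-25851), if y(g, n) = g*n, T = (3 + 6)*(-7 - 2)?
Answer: 25527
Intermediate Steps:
T = -81 (T = 9*(-9) = -81)
p = 4 (p = 7 - 3 = 4)
y(p, T) - 1*(-25851) = 4*(-81) - 1*(-25851) = -324 + 25851 = 25527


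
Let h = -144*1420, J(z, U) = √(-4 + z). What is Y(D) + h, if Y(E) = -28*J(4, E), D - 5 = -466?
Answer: -204480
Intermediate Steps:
D = -461 (D = 5 - 466 = -461)
Y(E) = 0 (Y(E) = -28*√(-4 + 4) = -28*√0 = -28*0 = 0)
h = -204480
Y(D) + h = 0 - 204480 = -204480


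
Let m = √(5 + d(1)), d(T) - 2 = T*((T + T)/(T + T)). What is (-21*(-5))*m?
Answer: 210*√2 ≈ 296.98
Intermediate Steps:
d(T) = 2 + T (d(T) = 2 + T*((T + T)/(T + T)) = 2 + T*((2*T)/((2*T))) = 2 + T*((2*T)*(1/(2*T))) = 2 + T*1 = 2 + T)
m = 2*√2 (m = √(5 + (2 + 1)) = √(5 + 3) = √8 = 2*√2 ≈ 2.8284)
(-21*(-5))*m = (-21*(-5))*(2*√2) = 105*(2*√2) = 210*√2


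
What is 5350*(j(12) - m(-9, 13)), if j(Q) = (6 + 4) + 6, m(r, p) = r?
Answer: 133750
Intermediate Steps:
j(Q) = 16 (j(Q) = 10 + 6 = 16)
5350*(j(12) - m(-9, 13)) = 5350*(16 - 1*(-9)) = 5350*(16 + 9) = 5350*25 = 133750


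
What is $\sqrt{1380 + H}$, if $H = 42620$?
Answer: $20 \sqrt{110} \approx 209.76$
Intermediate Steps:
$\sqrt{1380 + H} = \sqrt{1380 + 42620} = \sqrt{44000} = 20 \sqrt{110}$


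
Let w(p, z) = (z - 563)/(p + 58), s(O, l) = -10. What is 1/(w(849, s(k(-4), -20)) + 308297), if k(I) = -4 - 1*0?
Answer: 907/279624806 ≈ 3.2436e-6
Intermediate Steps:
k(I) = -4 (k(I) = -4 + 0 = -4)
w(p, z) = (-563 + z)/(58 + p)
1/(w(849, s(k(-4), -20)) + 308297) = 1/((-563 - 10)/(58 + 849) + 308297) = 1/(-573/907 + 308297) = 1/(279624806/907) = 907/279624806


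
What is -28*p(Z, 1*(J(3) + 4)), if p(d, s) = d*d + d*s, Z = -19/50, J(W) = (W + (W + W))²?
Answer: 562723/625 ≈ 900.36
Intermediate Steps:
J(W) = 9*W² (J(W) = (W + 2*W)² = (3*W)² = 9*W²)
Z = -19/50 (Z = -19*1/50 = -19/50 ≈ -0.38000)
p(d, s) = d² + d*s
-28*p(Z, 1*(J(3) + 4)) = -(-266)*(-19/50 + 1*(9*3² + 4))/25 = -(-266)*(-19/50 + 1*(9*9 + 4))/25 = -(-266)*(-19/50 + 1*(81 + 4))/25 = -(-266)*(-19/50 + 1*85)/25 = -(-266)*(-19/50 + 85)/25 = -(-266)*4231/(25*50) = -28*(-80389/2500) = 562723/625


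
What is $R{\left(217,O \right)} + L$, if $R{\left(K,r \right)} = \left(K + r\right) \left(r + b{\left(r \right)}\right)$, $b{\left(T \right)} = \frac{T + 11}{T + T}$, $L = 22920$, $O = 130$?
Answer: $\frac{17736727}{260} \approx 68218.0$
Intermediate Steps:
$b{\left(T \right)} = \frac{11 + T}{2 T}$
$R{\left(K,r \right)} = \left(K + r\right) \left(r + \frac{11 + r}{2 r}\right)$
$R{\left(217,O \right)} + L = \frac{217 \left(11 + 130\right) + 130 \left(11 + 130 + 2 \cdot 130^{2} + 2 \cdot 217 \cdot 130\right)}{2 \cdot 130} + 22920 = \frac{1}{2} \cdot \frac{1}{130} \left(217 \cdot 141 + 130 \left(11 + 130 + 2 \cdot 16900 + 56420\right)\right) + 22920 = \frac{1}{2} \cdot \frac{1}{130} \left(30597 + 130 \left(11 + 130 + 33800 + 56420\right)\right) + 22920 = \frac{1}{2} \cdot \frac{1}{130} \left(30597 + 130 \cdot 90361\right) + 22920 = \frac{1}{2} \cdot \frac{1}{130} \left(30597 + 11746930\right) + 22920 = \frac{1}{2} \cdot \frac{1}{130} \cdot 11777527 + 22920 = \frac{11777527}{260} + 22920 = \frac{17736727}{260}$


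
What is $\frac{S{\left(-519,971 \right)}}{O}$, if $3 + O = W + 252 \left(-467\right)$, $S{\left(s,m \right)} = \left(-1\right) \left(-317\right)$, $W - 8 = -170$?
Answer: $- \frac{317}{117849} \approx -0.0026899$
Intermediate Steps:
$W = -162$ ($W = 8 - 170 = -162$)
$S{\left(s,m \right)} = 317$
$O = -117849$ ($O = -3 + \left(-162 + 252 \left(-467\right)\right) = -3 - 117846 = -117849$)
$\frac{S{\left(-519,971 \right)}}{O} = \frac{317}{-117849} = 317 \left(- \frac{1}{117849}\right) = - \frac{317}{117849}$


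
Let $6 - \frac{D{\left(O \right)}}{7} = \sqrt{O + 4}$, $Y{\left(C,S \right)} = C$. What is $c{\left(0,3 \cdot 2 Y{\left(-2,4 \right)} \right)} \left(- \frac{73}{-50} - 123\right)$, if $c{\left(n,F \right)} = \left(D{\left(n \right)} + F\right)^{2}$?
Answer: $- \frac{777856}{25} \approx -31114.0$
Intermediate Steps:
$D{\left(O \right)} = 42 - 7 \sqrt{4 + O}$ ($D{\left(O \right)} = 42 - 7 \sqrt{O + 4} = 42 - 7 \sqrt{4 + O}$)
$c{\left(n,F \right)} = \left(42 + F - 7 \sqrt{4 + n}\right)^{2}$ ($c{\left(n,F \right)} = \left(\left(42 - 7 \sqrt{4 + n}\right) + F\right)^{2} = \left(42 + F - 7 \sqrt{4 + n}\right)^{2}$)
$c{\left(0,3 \cdot 2 Y{\left(-2,4 \right)} \right)} \left(- \frac{73}{-50} - 123\right) = \left(42 + 3 \cdot 2 \left(-2\right) - 7 \sqrt{4 + 0}\right)^{2} \left(- \frac{73}{-50} - 123\right) = \left(42 + 6 \left(-2\right) - 7 \sqrt{4}\right)^{2} \left(\left(-73\right) \left(- \frac{1}{50}\right) - 123\right) = \left(42 - 12 - 14\right)^{2} \left(\frac{73}{50} - 123\right) = \left(42 - 12 - 14\right)^{2} \left(- \frac{6077}{50}\right) = 16^{2} \left(- \frac{6077}{50}\right) = 256 \left(- \frac{6077}{50}\right) = - \frac{777856}{25}$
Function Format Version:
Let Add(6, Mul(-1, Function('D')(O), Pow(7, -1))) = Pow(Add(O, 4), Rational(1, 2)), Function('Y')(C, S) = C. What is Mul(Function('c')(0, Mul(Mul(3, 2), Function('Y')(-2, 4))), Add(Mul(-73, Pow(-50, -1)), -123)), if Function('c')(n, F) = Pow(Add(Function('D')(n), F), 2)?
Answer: Rational(-777856, 25) ≈ -31114.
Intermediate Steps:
Function('D')(O) = Add(42, Mul(-7, Pow(Add(4, O), Rational(1, 2)))) (Function('D')(O) = Add(42, Mul(-7, Pow(Add(O, 4), Rational(1, 2)))) = Add(42, Mul(-7, Pow(Add(4, O), Rational(1, 2)))))
Function('c')(n, F) = Pow(Add(42, F, Mul(-7, Pow(Add(4, n), Rational(1, 2)))), 2) (Function('c')(n, F) = Pow(Add(Add(42, Mul(-7, Pow(Add(4, n), Rational(1, 2)))), F), 2) = Pow(Add(42, F, Mul(-7, Pow(Add(4, n), Rational(1, 2)))), 2))
Mul(Function('c')(0, Mul(Mul(3, 2), Function('Y')(-2, 4))), Add(Mul(-73, Pow(-50, -1)), -123)) = Mul(Pow(Add(42, Mul(Mul(3, 2), -2), Mul(-7, Pow(Add(4, 0), Rational(1, 2)))), 2), Add(Mul(-73, Pow(-50, -1)), -123)) = Mul(Pow(Add(42, Mul(6, -2), Mul(-7, Pow(4, Rational(1, 2)))), 2), Add(Mul(-73, Rational(-1, 50)), -123)) = Mul(Pow(Add(42, -12, Mul(-7, 2)), 2), Add(Rational(73, 50), -123)) = Mul(Pow(Add(42, -12, -14), 2), Rational(-6077, 50)) = Mul(Pow(16, 2), Rational(-6077, 50)) = Mul(256, Rational(-6077, 50)) = Rational(-777856, 25)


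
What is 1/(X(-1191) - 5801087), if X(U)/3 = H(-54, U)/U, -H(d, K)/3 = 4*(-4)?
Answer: -397/2303031587 ≈ -1.7238e-7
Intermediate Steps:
H(d, K) = 48 (H(d, K) = -12*(-4) = -3*(-16) = 48)
X(U) = 144/U (X(U) = 3*(48/U) = 144/U)
1/(X(-1191) - 5801087) = 1/(144/(-1191) - 5801087) = 1/(144*(-1/1191) - 5801087) = 1/(-48/397 - 5801087) = 1/(-2303031587/397) = -397/2303031587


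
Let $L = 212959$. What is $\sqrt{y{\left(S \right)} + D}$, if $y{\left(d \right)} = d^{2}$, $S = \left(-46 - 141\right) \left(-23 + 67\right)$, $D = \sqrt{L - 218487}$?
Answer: $\sqrt{67699984 + 2 i \sqrt{1382}} \approx 8228.0 + 0.005 i$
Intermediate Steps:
$D = 2 i \sqrt{1382}$ ($D = \sqrt{212959 - 218487} = \sqrt{-5528} = 2 i \sqrt{1382} \approx 74.351 i$)
$S = -8228$ ($S = \left(-187\right) 44 = -8228$)
$\sqrt{y{\left(S \right)} + D} = \sqrt{\left(-8228\right)^{2} + 2 i \sqrt{1382}} = \sqrt{67699984 + 2 i \sqrt{1382}}$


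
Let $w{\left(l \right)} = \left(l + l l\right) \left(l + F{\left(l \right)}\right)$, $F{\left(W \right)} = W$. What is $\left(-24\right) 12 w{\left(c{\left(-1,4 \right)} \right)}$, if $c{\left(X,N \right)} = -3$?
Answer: $10368$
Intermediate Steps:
$w{\left(l \right)} = 2 l \left(l + l^{2}\right)$ ($w{\left(l \right)} = \left(l + l l\right) \left(l + l\right) = \left(l + l^{2}\right) 2 l = 2 l \left(l + l^{2}\right)$)
$\left(-24\right) 12 w{\left(c{\left(-1,4 \right)} \right)} = \left(-24\right) 12 \cdot 2 \left(-3\right)^{2} \left(1 - 3\right) = - 288 \cdot 2 \cdot 9 \left(-2\right) = \left(-288\right) \left(-36\right) = 10368$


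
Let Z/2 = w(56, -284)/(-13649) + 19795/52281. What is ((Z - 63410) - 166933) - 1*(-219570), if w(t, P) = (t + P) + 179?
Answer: -207753733697/19286037 ≈ -10772.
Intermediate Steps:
w(t, P) = 179 + P + t (w(t, P) = (P + t) + 179 = 179 + P + t)
Z = 14742904/19286037 (Z = 2*((179 - 284 + 56)/(-13649) + 19795/52281) = 2*(-49*(-1/13649) + 19795*(1/52281)) = 2*(49/13649 + 535/1413) = 2*(7371452/19286037) = 14742904/19286037 ≈ 0.76443)
((Z - 63410) - 166933) - 1*(-219570) = ((14742904/19286037 - 63410) - 166933) - 1*(-219570) = (-1222912863266/19286037 - 166933) + 219570 = -4442388877787/19286037 + 219570 = -207753733697/19286037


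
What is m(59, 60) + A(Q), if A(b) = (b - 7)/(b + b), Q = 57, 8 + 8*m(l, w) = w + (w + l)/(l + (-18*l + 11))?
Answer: 3131905/452352 ≈ 6.9236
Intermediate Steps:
m(l, w) = -1 + w/8 + (l + w)/(8*(11 - 17*l)) (m(l, w) = -1 + (w + (w + l)/(l + (-18*l + 11)))/8 = -1 + (w + (l + w)/(l + (11 - 18*l)))/8 = -1 + (w + (l + w)/(11 - 17*l))/8 = -1 + (w/8 + (l + w)/(8*(11 - 17*l))) = -1 + w/8 + (l + w)/(8*(11 - 17*l)))
A(b) = (-7 + b)/(2*b) (A(b) = (-7 + b)/((2*b)) = (-7 + b)*(1/(2*b)) = (-7 + b)/(2*b))
m(59, 60) + A(Q) = (88 - 137*59 - 12*60 + 17*59*60)/(8*(-11 + 17*59)) + (½)*(-7 + 57)/57 = (88 - 8083 - 720 + 60180)/(8*(-11 + 1003)) + (½)*(1/57)*50 = (⅛)*51465/992 + 25/57 = (⅛)*(1/992)*51465 + 25/57 = 51465/7936 + 25/57 = 3131905/452352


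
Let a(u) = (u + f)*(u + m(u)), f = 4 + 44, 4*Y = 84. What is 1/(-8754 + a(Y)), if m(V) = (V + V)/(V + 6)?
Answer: -3/21593 ≈ -0.00013893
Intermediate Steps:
m(V) = 2*V/(6 + V) (m(V) = (2*V)/(6 + V) = 2*V/(6 + V))
Y = 21 (Y = (¼)*84 = 21)
f = 48
a(u) = (48 + u)*(u + 2*u/(6 + u)) (a(u) = (u + 48)*(u + 2*u/(6 + u)) = (48 + u)*(u + 2*u/(6 + u)))
1/(-8754 + a(Y)) = 1/(-8754 + 21*(384 + 21² + 56*21)/(6 + 21)) = 1/(-8754 + 21*(384 + 441 + 1176)/27) = 1/(-8754 + 21*(1/27)*2001) = 1/(-8754 + 4669/3) = 1/(-21593/3) = -3/21593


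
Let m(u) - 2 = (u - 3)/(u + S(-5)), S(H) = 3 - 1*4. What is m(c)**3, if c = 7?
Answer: 512/27 ≈ 18.963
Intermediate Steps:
S(H) = -1 (S(H) = 3 - 4 = -1)
m(u) = 2 + (-3 + u)/(-1 + u) (m(u) = 2 + (u - 3)/(u - 1) = 2 + (-3 + u)/(-1 + u))
m(c)**3 = ((-5 + 3*7)/(-1 + 7))**3 = ((-5 + 21)/6)**3 = ((1/6)*16)**3 = (8/3)**3 = 512/27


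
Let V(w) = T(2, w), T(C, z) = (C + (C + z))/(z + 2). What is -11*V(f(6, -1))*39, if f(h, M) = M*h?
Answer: -429/2 ≈ -214.50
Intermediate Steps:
T(C, z) = (z + 2*C)/(2 + z)
V(w) = (4 + w)/(2 + w) (V(w) = (w + 2*2)/(2 + w) = (w + 4)/(2 + w) = (4 + w)/(2 + w))
-11*V(f(6, -1))*39 = -11*(4 - 1*6)/(2 - 1*6)*39 = -11*(4 - 6)/(2 - 6)*39 = -11*(-2)/(-4)*39 = -(-11)*(-2)/4*39 = -11*½*39 = -11/2*39 = -429/2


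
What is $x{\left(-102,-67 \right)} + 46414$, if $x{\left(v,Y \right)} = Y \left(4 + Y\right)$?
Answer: $50635$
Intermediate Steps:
$x{\left(-102,-67 \right)} + 46414 = - 67 \left(4 - 67\right) + 46414 = \left(-67\right) \left(-63\right) + 46414 = 4221 + 46414 = 50635$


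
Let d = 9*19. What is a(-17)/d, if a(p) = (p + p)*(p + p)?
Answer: 1156/171 ≈ 6.7602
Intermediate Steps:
a(p) = 4*p² (a(p) = (2*p)*(2*p) = 4*p²)
d = 171
a(-17)/d = (4*(-17)²)/171 = (4*289)*(1/171) = 1156*(1/171) = 1156/171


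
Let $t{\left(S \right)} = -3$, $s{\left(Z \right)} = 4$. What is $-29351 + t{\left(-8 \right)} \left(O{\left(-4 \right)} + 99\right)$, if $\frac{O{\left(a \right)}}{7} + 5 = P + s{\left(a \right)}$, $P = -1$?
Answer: $-29606$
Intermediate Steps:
$O{\left(a \right)} = -14$ ($O{\left(a \right)} = -35 + 7 \left(-1 + 4\right) = -35 + 7 \cdot 3 = -35 + 21 = -14$)
$-29351 + t{\left(-8 \right)} \left(O{\left(-4 \right)} + 99\right) = -29351 - 3 \left(-14 + 99\right) = -29351 - 255 = -29606$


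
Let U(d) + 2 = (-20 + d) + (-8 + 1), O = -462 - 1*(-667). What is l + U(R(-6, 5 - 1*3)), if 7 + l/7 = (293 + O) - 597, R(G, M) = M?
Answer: -769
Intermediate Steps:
O = 205 (O = -462 + 667 = 205)
U(d) = -29 + d (U(d) = -2 + ((-20 + d) + (-8 + 1)) = -2 + ((-20 + d) - 7) = -2 + (-27 + d) = -29 + d)
l = -742 (l = -49 + 7*((293 + 205) - 597) = -49 + 7*(498 - 597) = -49 + 7*(-99) = -49 - 693 = -742)
l + U(R(-6, 5 - 1*3)) = -742 + (-29 + (5 - 1*3)) = -742 + (-29 + (5 - 3)) = -742 + (-29 + 2) = -742 - 27 = -769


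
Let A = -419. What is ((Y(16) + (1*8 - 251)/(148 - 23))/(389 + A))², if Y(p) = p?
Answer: 3087049/14062500 ≈ 0.21952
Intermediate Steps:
((Y(16) + (1*8 - 251)/(148 - 23))/(389 + A))² = ((16 + (1*8 - 251)/(148 - 23))/(389 - 419))² = ((16 + (8 - 251)/125)/(-30))² = ((16 - 243*1/125)*(-1/30))² = ((16 - 243/125)*(-1/30))² = ((1757/125)*(-1/30))² = (-1757/3750)² = 3087049/14062500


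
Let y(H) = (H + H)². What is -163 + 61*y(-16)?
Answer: 62301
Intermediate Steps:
y(H) = 4*H² (y(H) = (2*H)² = 4*H²)
-163 + 61*y(-16) = -163 + 61*(4*(-16)²) = -163 + 61*(4*256) = -163 + 61*1024 = -163 + 62464 = 62301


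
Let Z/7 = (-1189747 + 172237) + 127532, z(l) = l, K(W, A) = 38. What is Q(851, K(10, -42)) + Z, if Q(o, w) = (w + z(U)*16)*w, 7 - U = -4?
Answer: -6221714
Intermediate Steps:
U = 11 (U = 7 - 1*(-4) = 7 + 4 = 11)
Q(o, w) = w*(176 + w) (Q(o, w) = (w + 11*16)*w = (w + 176)*w = (176 + w)*w = w*(176 + w))
Z = -6229846 (Z = 7*((-1189747 + 172237) + 127532) = 7*(-1017510 + 127532) = 7*(-889978) = -6229846)
Q(851, K(10, -42)) + Z = 38*(176 + 38) - 6229846 = 38*214 - 6229846 = 8132 - 6229846 = -6221714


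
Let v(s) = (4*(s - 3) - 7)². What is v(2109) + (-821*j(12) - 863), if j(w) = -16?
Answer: 70858162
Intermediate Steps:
v(s) = (-19 + 4*s)² (v(s) = (4*(-3 + s) - 7)² = ((-12 + 4*s) - 7)² = (-19 + 4*s)²)
v(2109) + (-821*j(12) - 863) = (-19 + 4*2109)² + (-821*(-16) - 863) = (-19 + 8436)² + (13136 - 863) = 8417² + 12273 = 70845889 + 12273 = 70858162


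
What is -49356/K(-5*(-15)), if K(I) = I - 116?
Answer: 49356/41 ≈ 1203.8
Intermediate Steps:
K(I) = -116 + I
-49356/K(-5*(-15)) = -49356/(-116 - 5*(-15)) = -49356/(-116 + 75) = -49356/(-41) = -49356*(-1/41) = 49356/41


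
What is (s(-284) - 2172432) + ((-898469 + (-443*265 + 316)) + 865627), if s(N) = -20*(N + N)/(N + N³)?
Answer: -187314025961/80657 ≈ -2.3224e+6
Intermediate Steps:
s(N) = -40*N/(N + N³) (s(N) = -20*2*N/(N + N³) = -40*N/(N + N³))
(s(-284) - 2172432) + ((-898469 + (-443*265 + 316)) + 865627) = (-40/(1 + (-284)²) - 2172432) + ((-898469 + (-443*265 + 316)) + 865627) = (-40/(1 + 80656) - 2172432) + ((-898469 + (-117395 + 316)) + 865627) = (-40/80657 - 2172432) + ((-898469 - 117079) + 865627) = (-40*1/80657 - 2172432) + (-1015548 + 865627) = (-40/80657 - 2172432) - 149921 = -175221847864/80657 - 149921 = -187314025961/80657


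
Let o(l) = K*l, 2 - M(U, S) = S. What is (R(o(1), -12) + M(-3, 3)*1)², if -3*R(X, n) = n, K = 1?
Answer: 9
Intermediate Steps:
M(U, S) = 2 - S
o(l) = l (o(l) = 1*l = l)
R(X, n) = -n/3
(R(o(1), -12) + M(-3, 3)*1)² = (-⅓*(-12) + (2 - 1*3)*1)² = (4 + (2 - 3)*1)² = (4 - 1*1)² = (4 - 1)² = 3² = 9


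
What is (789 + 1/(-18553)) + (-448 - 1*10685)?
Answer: -191912233/18553 ≈ -10344.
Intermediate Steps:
(789 + 1/(-18553)) + (-448 - 1*10685) = (789 - 1/18553) + (-448 - 10685) = 14638316/18553 - 11133 = -191912233/18553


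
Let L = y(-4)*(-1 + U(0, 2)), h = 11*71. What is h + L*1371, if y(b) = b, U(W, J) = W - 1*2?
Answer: 17233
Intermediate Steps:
U(W, J) = -2 + W (U(W, J) = W - 2 = -2 + W)
h = 781
L = 12 (L = -4*(-1 + (-2 + 0)) = -4*(-1 - 2) = -4*(-3) = 12)
h + L*1371 = 781 + 12*1371 = 781 + 16452 = 17233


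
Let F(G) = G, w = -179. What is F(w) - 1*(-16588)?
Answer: 16409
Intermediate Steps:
F(w) - 1*(-16588) = -179 - 1*(-16588) = -179 + 16588 = 16409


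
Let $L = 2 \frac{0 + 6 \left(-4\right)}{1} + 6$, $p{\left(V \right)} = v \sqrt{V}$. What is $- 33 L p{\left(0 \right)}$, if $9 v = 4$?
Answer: $0$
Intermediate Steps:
$v = \frac{4}{9}$ ($v = \frac{1}{9} \cdot 4 = \frac{4}{9} \approx 0.44444$)
$p{\left(V \right)} = \frac{4 \sqrt{V}}{9}$
$L = -42$ ($L = 2 \left(0 - 24\right) 1 + 6 = 2 \left(\left(-24\right) 1\right) + 6 = 2 \left(-24\right) + 6 = -48 + 6 = -42$)
$- 33 L p{\left(0 \right)} = \left(-33\right) \left(-42\right) \frac{4 \sqrt{0}}{9} = 1386 \cdot \frac{4}{9} \cdot 0 = 1386 \cdot 0 = 0$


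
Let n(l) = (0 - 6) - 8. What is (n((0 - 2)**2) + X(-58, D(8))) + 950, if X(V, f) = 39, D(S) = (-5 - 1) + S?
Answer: 975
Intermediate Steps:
D(S) = -6 + S
n(l) = -14 (n(l) = -6 - 8 = -14)
(n((0 - 2)**2) + X(-58, D(8))) + 950 = (-14 + 39) + 950 = 25 + 950 = 975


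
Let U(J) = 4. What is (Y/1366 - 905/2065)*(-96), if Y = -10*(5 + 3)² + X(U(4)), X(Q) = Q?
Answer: 24475872/282079 ≈ 86.770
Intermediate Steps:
Y = -636 (Y = -10*(5 + 3)² + 4 = -10*8² + 4 = -10*64 + 4 = -640 + 4 = -636)
(Y/1366 - 905/2065)*(-96) = (-636/1366 - 905/2065)*(-96) = (-636*1/1366 - 905*1/2065)*(-96) = (-318/683 - 181/413)*(-96) = -254957/282079*(-96) = 24475872/282079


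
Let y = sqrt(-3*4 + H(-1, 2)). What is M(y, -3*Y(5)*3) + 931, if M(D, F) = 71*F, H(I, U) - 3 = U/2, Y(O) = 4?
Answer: -1625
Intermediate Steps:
H(I, U) = 3 + U/2
y = 2*I*sqrt(2) (y = sqrt(-3*4 + (3 + (1/2)*2)) = sqrt(-12 + (3 + 1)) = sqrt(-12 + 4) = sqrt(-8) = 2*I*sqrt(2) ≈ 2.8284*I)
M(y, -3*Y(5)*3) + 931 = 71*(-3*4*3) + 931 = 71*(-12*3) + 931 = 71*(-36) + 931 = -2556 + 931 = -1625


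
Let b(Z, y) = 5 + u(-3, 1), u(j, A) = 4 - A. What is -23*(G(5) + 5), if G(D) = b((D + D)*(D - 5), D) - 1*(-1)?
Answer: -322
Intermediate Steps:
b(Z, y) = 8 (b(Z, y) = 5 + (4 - 1*1) = 5 + (4 - 1) = 5 + 3 = 8)
G(D) = 9 (G(D) = 8 - 1*(-1) = 8 + 1 = 9)
-23*(G(5) + 5) = -23*(9 + 5) = -23*14 = -322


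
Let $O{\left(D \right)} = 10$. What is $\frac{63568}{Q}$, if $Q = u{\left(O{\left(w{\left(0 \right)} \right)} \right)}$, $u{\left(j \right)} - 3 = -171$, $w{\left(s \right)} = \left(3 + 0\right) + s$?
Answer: $- \frac{7946}{21} \approx -378.38$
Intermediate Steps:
$w{\left(s \right)} = 3 + s$
$u{\left(j \right)} = -168$ ($u{\left(j \right)} = 3 - 171 = -168$)
$Q = -168$
$\frac{63568}{Q} = \frac{63568}{-168} = 63568 \left(- \frac{1}{168}\right) = - \frac{7946}{21}$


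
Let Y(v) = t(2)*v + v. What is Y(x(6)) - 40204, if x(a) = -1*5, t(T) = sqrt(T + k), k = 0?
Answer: -40209 - 5*sqrt(2) ≈ -40216.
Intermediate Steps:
t(T) = sqrt(T) (t(T) = sqrt(T + 0) = sqrt(T))
x(a) = -5
Y(v) = v + v*sqrt(2) (Y(v) = sqrt(2)*v + v = v*sqrt(2) + v = v + v*sqrt(2))
Y(x(6)) - 40204 = -5*(1 + sqrt(2)) - 40204 = (-5 - 5*sqrt(2)) - 40204 = -40209 - 5*sqrt(2)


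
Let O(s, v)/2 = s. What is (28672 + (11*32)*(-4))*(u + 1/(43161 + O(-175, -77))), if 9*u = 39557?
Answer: 15390298400768/128433 ≈ 1.1983e+8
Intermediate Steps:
u = 39557/9 (u = (1/9)*39557 = 39557/9 ≈ 4395.2)
O(s, v) = 2*s
(28672 + (11*32)*(-4))*(u + 1/(43161 + O(-175, -77))) = (28672 + (11*32)*(-4))*(39557/9 + 1/(43161 + 2*(-175))) = (28672 + 352*(-4))*(39557/9 + 1/(43161 - 350)) = (28672 - 1408)*(39557/9 + 1/42811) = 27264*(39557/9 + 1/42811) = 27264*(1693474736/385299) = 15390298400768/128433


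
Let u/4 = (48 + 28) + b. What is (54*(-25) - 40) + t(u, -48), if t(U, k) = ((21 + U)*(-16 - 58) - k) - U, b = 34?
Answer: -35896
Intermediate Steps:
u = 440 (u = 4*((48 + 28) + 34) = 4*(76 + 34) = 4*110 = 440)
t(U, k) = -1554 - k - 75*U (t(U, k) = ((21 + U)*(-74) - k) - U = ((-1554 - 74*U) - k) - U = (-1554 - k - 74*U) - U = -1554 - k - 75*U)
(54*(-25) - 40) + t(u, -48) = (54*(-25) - 40) + (-1554 - 1*(-48) - 75*440) = (-1350 - 40) + (-1554 + 48 - 33000) = -1390 - 34506 = -35896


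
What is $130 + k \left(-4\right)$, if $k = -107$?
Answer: $558$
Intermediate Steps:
$130 + k \left(-4\right) = 130 - -428 = 130 + 428 = 558$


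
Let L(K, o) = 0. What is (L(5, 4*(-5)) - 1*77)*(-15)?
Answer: 1155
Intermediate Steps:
(L(5, 4*(-5)) - 1*77)*(-15) = (0 - 1*77)*(-15) = (0 - 77)*(-15) = -77*(-15) = 1155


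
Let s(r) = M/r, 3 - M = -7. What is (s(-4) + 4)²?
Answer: 9/4 ≈ 2.2500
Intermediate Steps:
M = 10 (M = 3 - 1*(-7) = 3 + 7 = 10)
s(r) = 10/r
(s(-4) + 4)² = (10/(-4) + 4)² = (10*(-¼) + 4)² = (-5/2 + 4)² = (3/2)² = 9/4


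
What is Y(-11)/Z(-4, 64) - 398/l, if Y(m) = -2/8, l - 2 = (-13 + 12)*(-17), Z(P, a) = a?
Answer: -101907/4864 ≈ -20.951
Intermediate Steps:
l = 19 (l = 2 + (-13 + 12)*(-17) = 2 - 1*(-17) = 2 + 17 = 19)
Y(m) = -1/4 (Y(m) = -2*1/8 = -1/4)
Y(-11)/Z(-4, 64) - 398/l = -1/4/64 - 398/19 = -1/4*1/64 - 398*1/19 = -1/256 - 398/19 = -101907/4864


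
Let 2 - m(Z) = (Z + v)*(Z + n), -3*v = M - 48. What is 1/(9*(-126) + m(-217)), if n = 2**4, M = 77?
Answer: -1/46692 ≈ -2.1417e-5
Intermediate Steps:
n = 16
v = -29/3 (v = -(77 - 48)/3 = -1/3*29 = -29/3 ≈ -9.6667)
m(Z) = 2 - (16 + Z)*(-29/3 + Z) (m(Z) = 2 - (Z - 29/3)*(Z + 16) = 2 - (-29/3 + Z)*(16 + Z) = 2 - (16 + Z)*(-29/3 + Z))
1/(9*(-126) + m(-217)) = 1/(9*(-126) + (470/3 - 1*(-217)**2 - 19/3*(-217))) = 1/(-1134 + (470/3 - 1*47089 + 4123/3)) = 1/(-1134 + (470/3 - 47089 + 4123/3)) = 1/(-1134 - 45558) = 1/(-46692) = -1/46692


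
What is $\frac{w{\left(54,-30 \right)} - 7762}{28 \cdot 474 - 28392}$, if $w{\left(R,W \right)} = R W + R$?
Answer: $\frac{583}{945} \approx 0.61693$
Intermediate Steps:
$w{\left(R,W \right)} = R + R W$
$\frac{w{\left(54,-30 \right)} - 7762}{28 \cdot 474 - 28392} = \frac{54 \left(1 - 30\right) - 7762}{28 \cdot 474 - 28392} = \frac{54 \left(-29\right) - 7762}{13272 - 28392} = \frac{-1566 - 7762}{-15120} = \left(-9328\right) \left(- \frac{1}{15120}\right) = \frac{583}{945}$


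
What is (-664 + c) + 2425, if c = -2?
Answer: 1759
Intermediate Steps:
(-664 + c) + 2425 = (-664 - 2) + 2425 = -666 + 2425 = 1759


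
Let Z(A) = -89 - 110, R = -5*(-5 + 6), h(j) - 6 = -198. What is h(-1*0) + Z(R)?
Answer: -391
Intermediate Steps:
h(j) = -192 (h(j) = 6 - 198 = -192)
R = -5 (R = -5*1 = -5)
Z(A) = -199
h(-1*0) + Z(R) = -192 - 199 = -391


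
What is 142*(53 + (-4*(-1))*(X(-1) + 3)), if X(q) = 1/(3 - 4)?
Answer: 8662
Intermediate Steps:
X(q) = -1 (X(q) = 1/(-1) = -1)
142*(53 + (-4*(-1))*(X(-1) + 3)) = 142*(53 + (-4*(-1))*(-1 + 3)) = 142*(53 + 4*2) = 142*(53 + 8) = 142*61 = 8662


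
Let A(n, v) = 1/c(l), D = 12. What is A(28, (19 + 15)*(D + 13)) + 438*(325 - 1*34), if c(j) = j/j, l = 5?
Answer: 127459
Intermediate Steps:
c(j) = 1
A(n, v) = 1 (A(n, v) = 1/1 = 1)
A(28, (19 + 15)*(D + 13)) + 438*(325 - 1*34) = 1 + 438*(325 - 1*34) = 1 + 438*(325 - 34) = 1 + 438*291 = 1 + 127458 = 127459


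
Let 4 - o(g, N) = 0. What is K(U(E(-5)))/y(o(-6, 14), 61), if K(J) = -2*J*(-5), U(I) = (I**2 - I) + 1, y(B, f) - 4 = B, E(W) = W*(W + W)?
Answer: 12255/4 ≈ 3063.8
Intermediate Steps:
o(g, N) = 4 (o(g, N) = 4 - 1*0 = 4 + 0 = 4)
E(W) = 2*W**2 (E(W) = W*(2*W) = 2*W**2)
y(B, f) = 4 + B
U(I) = 1 + I**2 - I
K(J) = 10*J
K(U(E(-5)))/y(o(-6, 14), 61) = (10*(1 + (2*(-5)**2)**2 - 2*(-5)**2))/(4 + 4) = (10*(1 + (2*25)**2 - 2*25))/8 = (10*(1 + 50**2 - 1*50))*(1/8) = (10*(1 + 2500 - 50))*(1/8) = (10*2451)*(1/8) = 24510*(1/8) = 12255/4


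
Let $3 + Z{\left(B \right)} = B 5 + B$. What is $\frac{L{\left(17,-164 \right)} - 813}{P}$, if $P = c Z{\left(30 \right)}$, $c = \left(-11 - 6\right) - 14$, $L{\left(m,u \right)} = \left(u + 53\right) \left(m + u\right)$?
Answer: $- \frac{5168}{1829} \approx -2.8256$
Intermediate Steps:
$Z{\left(B \right)} = -3 + 6 B$ ($Z{\left(B \right)} = -3 + \left(B 5 + B\right) = -3 + \left(5 B + B\right) = -3 + 6 B$)
$L{\left(m,u \right)} = \left(53 + u\right) \left(m + u\right)$
$c = -31$ ($c = -17 - 14 = -31$)
$P = -5487$ ($P = - 31 \left(-3 + 6 \cdot 30\right) = - 31 \left(-3 + 180\right) = \left(-31\right) 177 = -5487$)
$\frac{L{\left(17,-164 \right)} - 813}{P} = \frac{\left(\left(-164\right)^{2} + 53 \cdot 17 + 53 \left(-164\right) + 17 \left(-164\right)\right) - 813}{-5487} = \left(\left(26896 + 901 - 8692 - 2788\right) - 813\right) \left(- \frac{1}{5487}\right) = \left(16317 - 813\right) \left(- \frac{1}{5487}\right) = 15504 \left(- \frac{1}{5487}\right) = - \frac{5168}{1829}$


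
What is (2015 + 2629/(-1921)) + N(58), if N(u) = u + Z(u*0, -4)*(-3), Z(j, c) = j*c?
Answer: 3979604/1921 ≈ 2071.6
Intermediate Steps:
Z(j, c) = c*j
N(u) = u (N(u) = u - 4*u*0*(-3) = u - 4*0*(-3) = u + 0*(-3) = u + 0 = u)
(2015 + 2629/(-1921)) + N(58) = (2015 + 2629/(-1921)) + 58 = (2015 + 2629*(-1/1921)) + 58 = (2015 - 2629/1921) + 58 = 3868186/1921 + 58 = 3979604/1921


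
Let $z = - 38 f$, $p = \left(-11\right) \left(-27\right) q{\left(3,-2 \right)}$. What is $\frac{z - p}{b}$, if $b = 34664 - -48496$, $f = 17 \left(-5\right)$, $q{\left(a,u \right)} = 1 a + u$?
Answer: $\frac{419}{11880} \approx 0.035269$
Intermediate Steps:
$q{\left(a,u \right)} = a + u$
$f = -85$
$p = 297$ ($p = \left(-11\right) \left(-27\right) \left(3 - 2\right) = 297 \cdot 1 = 297$)
$z = 3230$ ($z = \left(-38\right) \left(-85\right) = 3230$)
$b = 83160$ ($b = 34664 + 48496 = 83160$)
$\frac{z - p}{b} = \frac{3230 - 297}{83160} = \left(3230 - 297\right) \frac{1}{83160} = 2933 \cdot \frac{1}{83160} = \frac{419}{11880}$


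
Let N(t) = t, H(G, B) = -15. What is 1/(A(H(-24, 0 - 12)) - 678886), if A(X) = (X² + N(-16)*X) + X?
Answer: -1/678436 ≈ -1.4740e-6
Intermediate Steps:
A(X) = X² - 15*X (A(X) = (X² - 16*X) + X = X² - 15*X)
1/(A(H(-24, 0 - 12)) - 678886) = 1/(-15*(-15 - 15) - 678886) = 1/(-15*(-30) - 678886) = 1/(450 - 678886) = 1/(-678436) = -1/678436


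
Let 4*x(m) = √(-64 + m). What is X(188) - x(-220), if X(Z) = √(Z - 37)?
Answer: √151 - I*√71/2 ≈ 12.288 - 4.2131*I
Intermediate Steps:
x(m) = √(-64 + m)/4
X(Z) = √(-37 + Z)
X(188) - x(-220) = √(-37 + 188) - √(-64 - 220)/4 = √151 - √(-284)/4 = √151 - 2*I*√71/4 = √151 - I*√71/2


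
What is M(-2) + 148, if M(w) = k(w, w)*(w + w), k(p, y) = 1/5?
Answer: 736/5 ≈ 147.20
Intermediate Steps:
k(p, y) = ⅕
M(w) = 2*w/5 (M(w) = (w + w)/5 = (2*w)/5 = 2*w/5)
M(-2) + 148 = (⅖)*(-2) + 148 = -⅘ + 148 = 736/5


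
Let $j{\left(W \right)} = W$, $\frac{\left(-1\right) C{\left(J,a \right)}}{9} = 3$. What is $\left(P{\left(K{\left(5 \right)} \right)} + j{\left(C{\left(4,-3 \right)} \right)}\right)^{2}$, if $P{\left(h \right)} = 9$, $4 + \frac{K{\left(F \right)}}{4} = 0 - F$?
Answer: $324$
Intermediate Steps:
$C{\left(J,a \right)} = -27$ ($C{\left(J,a \right)} = \left(-9\right) 3 = -27$)
$K{\left(F \right)} = -16 - 4 F$ ($K{\left(F \right)} = -16 + 4 \left(0 - F\right) = -16 + 4 \left(- F\right) = -16 - 4 F$)
$\left(P{\left(K{\left(5 \right)} \right)} + j{\left(C{\left(4,-3 \right)} \right)}\right)^{2} = \left(9 - 27\right)^{2} = \left(-18\right)^{2} = 324$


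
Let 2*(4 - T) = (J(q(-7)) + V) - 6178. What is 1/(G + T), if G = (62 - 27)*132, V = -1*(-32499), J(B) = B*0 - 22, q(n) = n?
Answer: -2/17051 ≈ -0.00011730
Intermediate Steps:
J(B) = -22 (J(B) = 0 - 22 = -22)
V = 32499
G = 4620 (G = 35*132 = 4620)
T = -26291/2 (T = 4 - ((-22 + 32499) - 6178)/2 = 4 - (32477 - 6178)/2 = 4 - ½*26299 = 4 - 26299/2 = -26291/2 ≈ -13146.)
1/(G + T) = 1/(4620 - 26291/2) = 1/(-17051/2) = -2/17051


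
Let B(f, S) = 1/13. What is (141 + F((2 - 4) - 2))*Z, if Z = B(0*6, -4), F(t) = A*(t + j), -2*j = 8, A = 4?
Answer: 109/13 ≈ 8.3846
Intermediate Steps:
j = -4 (j = -1/2*8 = -4)
F(t) = -16 + 4*t (F(t) = 4*(t - 4) = 4*(-4 + t) = -16 + 4*t)
B(f, S) = 1/13
Z = 1/13 ≈ 0.076923
(141 + F((2 - 4) - 2))*Z = (141 + (-16 + 4*((2 - 4) - 2)))*(1/13) = (141 + (-16 + 4*(-2 - 2)))*(1/13) = (141 + (-16 + 4*(-4)))*(1/13) = (141 + (-16 - 16))*(1/13) = (141 - 32)*(1/13) = 109*(1/13) = 109/13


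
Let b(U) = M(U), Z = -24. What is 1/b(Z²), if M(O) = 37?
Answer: 1/37 ≈ 0.027027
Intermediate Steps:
b(U) = 37
1/b(Z²) = 1/37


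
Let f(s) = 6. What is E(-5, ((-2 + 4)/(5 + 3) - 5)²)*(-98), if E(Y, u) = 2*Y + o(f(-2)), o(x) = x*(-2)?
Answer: 2156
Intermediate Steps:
o(x) = -2*x
E(Y, u) = -12 + 2*Y (E(Y, u) = 2*Y - 2*6 = 2*Y - 12 = -12 + 2*Y)
E(-5, ((-2 + 4)/(5 + 3) - 5)²)*(-98) = (-12 + 2*(-5))*(-98) = (-12 - 10)*(-98) = -22*(-98) = 2156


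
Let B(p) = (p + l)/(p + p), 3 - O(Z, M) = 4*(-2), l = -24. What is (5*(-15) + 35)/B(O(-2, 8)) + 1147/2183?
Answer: 52323/767 ≈ 68.218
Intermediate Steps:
O(Z, M) = 11 (O(Z, M) = 3 - 4*(-2) = 3 - 1*(-8) = 3 + 8 = 11)
B(p) = (-24 + p)/(2*p) (B(p) = (p - 24)/(p + p) = (-24 + p)/((2*p)) = (-24 + p)*(1/(2*p)) = (-24 + p)/(2*p))
(5*(-15) + 35)/B(O(-2, 8)) + 1147/2183 = (5*(-15) + 35)/(((1/2)*(-24 + 11)/11)) + 1147/2183 = (-75 + 35)/(((1/2)*(1/11)*(-13))) + 1147*(1/2183) = -40/(-13/22) + 31/59 = -40*(-22/13) + 31/59 = 880/13 + 31/59 = 52323/767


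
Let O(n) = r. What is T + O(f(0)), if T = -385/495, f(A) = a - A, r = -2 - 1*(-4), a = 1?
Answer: 11/9 ≈ 1.2222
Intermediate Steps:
r = 2 (r = -2 + 4 = 2)
f(A) = 1 - A
O(n) = 2
T = -7/9 (T = -385*1/495 = -7/9 ≈ -0.77778)
T + O(f(0)) = -7/9 + 2 = 11/9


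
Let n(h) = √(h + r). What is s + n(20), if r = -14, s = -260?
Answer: -260 + √6 ≈ -257.55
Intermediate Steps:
n(h) = √(-14 + h) (n(h) = √(h - 14) = √(-14 + h))
s + n(20) = -260 + √(-14 + 20) = -260 + √6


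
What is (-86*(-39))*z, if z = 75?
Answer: 251550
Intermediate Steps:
(-86*(-39))*z = -86*(-39)*75 = 3354*75 = 251550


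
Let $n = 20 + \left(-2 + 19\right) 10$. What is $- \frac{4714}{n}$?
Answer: $- \frac{2357}{95} \approx -24.811$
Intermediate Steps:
$n = 190$ ($n = 20 + 17 \cdot 10 = 20 + 170 = 190$)
$- \frac{4714}{n} = - \frac{4714}{190} = \left(-4714\right) \frac{1}{190} = - \frac{2357}{95}$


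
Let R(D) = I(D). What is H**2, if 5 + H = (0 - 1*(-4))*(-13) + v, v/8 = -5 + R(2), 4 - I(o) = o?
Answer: 6561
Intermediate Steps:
I(o) = 4 - o
R(D) = 4 - D
v = -24 (v = 8*(-5 + (4 - 1*2)) = 8*(-5 + (4 - 2)) = 8*(-5 + 2) = 8*(-3) = -24)
H = -81 (H = -5 + ((0 - 1*(-4))*(-13) - 24) = -5 + ((0 + 4)*(-13) - 24) = -5 + (4*(-13) - 24) = -5 + (-52 - 24) = -5 - 76 = -81)
H**2 = (-81)**2 = 6561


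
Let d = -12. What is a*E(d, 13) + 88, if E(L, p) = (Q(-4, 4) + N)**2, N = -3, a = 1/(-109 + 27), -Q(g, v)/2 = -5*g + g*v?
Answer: 7095/82 ≈ 86.524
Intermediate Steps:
Q(g, v) = 10*g - 2*g*v (Q(g, v) = -2*(-5*g + g*v) = 10*g - 2*g*v)
a = -1/82 (a = 1/(-82) = -1/82 ≈ -0.012195)
E(L, p) = 121 (E(L, p) = (2*(-4)*(5 - 1*4) - 3)**2 = (2*(-4)*(5 - 4) - 3)**2 = (2*(-4)*1 - 3)**2 = (-8 - 3)**2 = (-11)**2 = 121)
a*E(d, 13) + 88 = -1/82*121 + 88 = -121/82 + 88 = 7095/82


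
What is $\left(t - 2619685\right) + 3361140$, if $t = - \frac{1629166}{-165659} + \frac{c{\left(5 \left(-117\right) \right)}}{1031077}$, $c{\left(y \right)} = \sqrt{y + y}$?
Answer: $\frac{122830323011}{165659} + \frac{3 i \sqrt{130}}{1031077} \approx 7.4147 \cdot 10^{5} + 3.3174 \cdot 10^{-5} i$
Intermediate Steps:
$c{\left(y \right)} = \sqrt{2} \sqrt{y}$ ($c{\left(y \right)} = \sqrt{2 y} = \sqrt{2} \sqrt{y}$)
$t = \frac{1629166}{165659} + \frac{3 i \sqrt{130}}{1031077}$ ($t = - \frac{1629166}{-165659} + \frac{\sqrt{2} \sqrt{5 \left(-117\right)}}{1031077} = \left(-1629166\right) \left(- \frac{1}{165659}\right) + \sqrt{2} \sqrt{-585} \cdot \frac{1}{1031077} = \frac{1629166}{165659} + \sqrt{2} \cdot 3 i \sqrt{65} \cdot \frac{1}{1031077} = \frac{1629166}{165659} + 3 i \sqrt{130} \cdot \frac{1}{1031077} = \frac{1629166}{165659} + \frac{3 i \sqrt{130}}{1031077} \approx 9.8345 + 3.3174 \cdot 10^{-5} i$)
$\left(t - 2619685\right) + 3361140 = \left(\left(\frac{1629166}{165659} + \frac{3 i \sqrt{130}}{1031077}\right) - 2619685\right) + 3361140 = \left(- \frac{433972768249}{165659} + \frac{3 i \sqrt{130}}{1031077}\right) + 3361140 = \frac{122830323011}{165659} + \frac{3 i \sqrt{130}}{1031077}$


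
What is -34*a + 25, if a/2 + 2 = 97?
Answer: -6435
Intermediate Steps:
a = 190 (a = -4 + 2*97 = -4 + 194 = 190)
-34*a + 25 = -34*190 + 25 = -6460 + 25 = -6435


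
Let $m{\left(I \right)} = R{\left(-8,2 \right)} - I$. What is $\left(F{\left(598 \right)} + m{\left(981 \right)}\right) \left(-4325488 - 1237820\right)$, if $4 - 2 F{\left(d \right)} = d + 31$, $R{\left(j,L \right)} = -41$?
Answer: $7424234526$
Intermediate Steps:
$m{\left(I \right)} = -41 - I$
$F{\left(d \right)} = - \frac{27}{2} - \frac{d}{2}$ ($F{\left(d \right)} = 2 - \frac{d + 31}{2} = 2 - \frac{31 + d}{2} = 2 - \left(\frac{31}{2} + \frac{d}{2}\right) = - \frac{27}{2} - \frac{d}{2}$)
$\left(F{\left(598 \right)} + m{\left(981 \right)}\right) \left(-4325488 - 1237820\right) = \left(\left(- \frac{27}{2} - 299\right) - 1022\right) \left(-4325488 - 1237820\right) = \left(\left(- \frac{27}{2} - 299\right) - 1022\right) \left(-5563308\right) = \left(- \frac{625}{2} - 1022\right) \left(-5563308\right) = \left(- \frac{2669}{2}\right) \left(-5563308\right) = 7424234526$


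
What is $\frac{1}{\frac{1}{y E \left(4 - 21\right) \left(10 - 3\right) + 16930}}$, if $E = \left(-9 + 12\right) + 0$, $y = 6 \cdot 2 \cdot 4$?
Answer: $-206$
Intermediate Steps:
$y = 48$ ($y = 12 \cdot 4 = 48$)
$E = 3$ ($E = 3 + 0 = 3$)
$\frac{1}{\frac{1}{y E \left(4 - 21\right) \left(10 - 3\right) + 16930}} = \frac{1}{\frac{1}{48 \cdot 3 \left(4 - 21\right) \left(10 - 3\right) + 16930}} = \frac{1}{\frac{1}{144 \left(\left(-17\right) 7\right) + 16930}} = \frac{1}{\frac{1}{144 \left(-119\right) + 16930}} = \frac{1}{\frac{1}{-17136 + 16930}} = \frac{1}{\frac{1}{-206}} = \frac{1}{- \frac{1}{206}} = -206$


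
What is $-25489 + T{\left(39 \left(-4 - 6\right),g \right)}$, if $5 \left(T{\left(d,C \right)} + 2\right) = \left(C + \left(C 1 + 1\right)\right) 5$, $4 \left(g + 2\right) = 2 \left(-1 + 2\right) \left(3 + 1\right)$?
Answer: $-25490$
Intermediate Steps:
$g = 0$ ($g = -2 + \frac{2 \left(-1 + 2\right) \left(3 + 1\right)}{4} = -2 + \frac{2 \cdot 1 \cdot 4}{4} = -2 + \frac{2 \cdot 4}{4} = -2 + \frac{1}{4} \cdot 8 = -2 + 2 = 0$)
$T{\left(d,C \right)} = -1 + 2 C$ ($T{\left(d,C \right)} = -2 + \frac{\left(C + \left(C 1 + 1\right)\right) 5}{5} = -2 + \frac{\left(C + \left(C + 1\right)\right) 5}{5} = -2 + \frac{\left(C + \left(1 + C\right)\right) 5}{5} = -2 + \frac{\left(1 + 2 C\right) 5}{5} = -2 + \frac{5 + 10 C}{5} = -2 + \left(1 + 2 C\right) = -1 + 2 C$)
$-25489 + T{\left(39 \left(-4 - 6\right),g \right)} = -25489 + \left(-1 + 2 \cdot 0\right) = -25489 + \left(-1 + 0\right) = -25489 - 1 = -25490$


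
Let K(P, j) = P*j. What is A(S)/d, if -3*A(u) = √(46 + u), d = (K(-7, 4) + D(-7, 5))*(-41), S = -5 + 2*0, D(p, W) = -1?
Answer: -√41/3567 ≈ -0.0017951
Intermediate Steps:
S = -5 (S = -5 + 0 = -5)
d = 1189 (d = (-7*4 - 1)*(-41) = (-28 - 1)*(-41) = -29*(-41) = 1189)
A(u) = -√(46 + u)/3
A(S)/d = -√(46 - 5)/3/1189 = -√41/3*(1/1189) = -√41/3567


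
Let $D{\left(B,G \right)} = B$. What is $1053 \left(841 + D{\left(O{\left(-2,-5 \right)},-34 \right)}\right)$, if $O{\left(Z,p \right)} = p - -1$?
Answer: $881361$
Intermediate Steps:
$O{\left(Z,p \right)} = 1 + p$ ($O{\left(Z,p \right)} = p + 1 = 1 + p$)
$1053 \left(841 + D{\left(O{\left(-2,-5 \right)},-34 \right)}\right) = 1053 \left(841 + \left(1 - 5\right)\right) = 1053 \left(841 - 4\right) = 1053 \cdot 837 = 881361$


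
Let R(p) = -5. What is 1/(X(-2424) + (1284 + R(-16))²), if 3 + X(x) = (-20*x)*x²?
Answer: 1/284859256318 ≈ 3.5105e-12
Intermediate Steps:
X(x) = -3 - 20*x³ (X(x) = -3 + (-20*x)*x² = -3 - 20*x³)
1/(X(-2424) + (1284 + R(-16))²) = 1/((-3 - 20*(-2424)³) + (1284 - 5)²) = 1/((-3 - 20*(-14242881024)) + 1279²) = 1/((-3 + 284857620480) + 1635841) = 1/(284857620477 + 1635841) = 1/284859256318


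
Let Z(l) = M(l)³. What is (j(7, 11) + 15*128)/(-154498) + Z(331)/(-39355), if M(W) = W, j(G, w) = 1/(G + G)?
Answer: -78440569123407/85123763060 ≈ -921.49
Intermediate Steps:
j(G, w) = 1/(2*G)
Z(l) = l³
(j(7, 11) + 15*128)/(-154498) + Z(331)/(-39355) = ((½)/7 + 15*128)/(-154498) + 331³/(-39355) = ((½)*(⅐) + 1920)*(-1/154498) + 36264691*(-1/39355) = (1/14 + 1920)*(-1/154498) - 36264691/39355 = (26881/14)*(-1/154498) - 36264691/39355 = -26881/2162972 - 36264691/39355 = -78440569123407/85123763060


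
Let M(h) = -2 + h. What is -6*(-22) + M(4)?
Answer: 134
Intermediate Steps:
-6*(-22) + M(4) = -6*(-22) + (-2 + 4) = 132 + 2 = 134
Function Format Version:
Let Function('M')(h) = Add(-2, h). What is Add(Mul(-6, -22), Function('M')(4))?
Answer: 134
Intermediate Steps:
Add(Mul(-6, -22), Function('M')(4)) = Add(Mul(-6, -22), Add(-2, 4)) = Add(132, 2) = 134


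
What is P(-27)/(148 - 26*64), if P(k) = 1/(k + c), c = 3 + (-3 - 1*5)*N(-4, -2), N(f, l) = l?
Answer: 1/12128 ≈ 8.2454e-5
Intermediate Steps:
c = 19 (c = 3 + (-3 - 1*5)*(-2) = 3 + (-3 - 5)*(-2) = 3 - 8*(-2) = 3 + 16 = 19)
P(k) = 1/(19 + k) (P(k) = 1/(k + 19) = 1/(19 + k))
P(-27)/(148 - 26*64) = 1/((19 - 27)*(148 - 26*64)) = 1/((-8)*(148 - 1664)) = -⅛/(-1516) = -⅛*(-1/1516) = 1/12128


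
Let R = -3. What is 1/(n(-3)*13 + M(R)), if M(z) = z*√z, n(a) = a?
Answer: I/(3*(√3 - 13*I)) ≈ -0.025194 + 0.0033567*I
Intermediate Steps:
M(z) = z^(3/2)
1/(n(-3)*13 + M(R)) = 1/(-3*13 + (-3)^(3/2)) = 1/(-39 - 3*I*√3)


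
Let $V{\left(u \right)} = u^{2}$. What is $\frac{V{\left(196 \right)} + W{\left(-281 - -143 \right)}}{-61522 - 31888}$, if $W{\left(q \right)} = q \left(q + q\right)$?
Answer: $- \frac{38252}{46705} \approx -0.81901$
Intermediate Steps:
$W{\left(q \right)} = 2 q^{2}$ ($W{\left(q \right)} = q 2 q = 2 q^{2}$)
$\frac{V{\left(196 \right)} + W{\left(-281 - -143 \right)}}{-61522 - 31888} = \frac{196^{2} + 2 \left(-281 - -143\right)^{2}}{-61522 - 31888} = \frac{38416 + 2 \left(-281 + 143\right)^{2}}{-93410} = \left(38416 + 2 \left(-138\right)^{2}\right) \left(- \frac{1}{93410}\right) = \left(38416 + 2 \cdot 19044\right) \left(- \frac{1}{93410}\right) = \left(38416 + 38088\right) \left(- \frac{1}{93410}\right) = 76504 \left(- \frac{1}{93410}\right) = - \frac{38252}{46705}$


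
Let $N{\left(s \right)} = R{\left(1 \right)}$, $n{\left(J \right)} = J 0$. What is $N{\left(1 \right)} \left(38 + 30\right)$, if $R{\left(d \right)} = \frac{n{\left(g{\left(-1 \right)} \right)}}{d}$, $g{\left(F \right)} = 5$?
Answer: $0$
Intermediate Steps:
$n{\left(J \right)} = 0$
$R{\left(d \right)} = 0$ ($R{\left(d \right)} = \frac{0}{d} = 0$)
$N{\left(s \right)} = 0$
$N{\left(1 \right)} \left(38 + 30\right) = 0 \left(38 + 30\right) = 0 \cdot 68 = 0$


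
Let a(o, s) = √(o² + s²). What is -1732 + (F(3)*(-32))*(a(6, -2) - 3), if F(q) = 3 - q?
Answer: -1732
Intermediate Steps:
-1732 + (F(3)*(-32))*(a(6, -2) - 3) = -1732 + ((3 - 1*3)*(-32))*(√(6² + (-2)²) - 3) = -1732 + ((3 - 3)*(-32))*(√(36 + 4) - 3) = -1732 + (0*(-32))*(√40 - 3) = -1732 + 0*(2*√10 - 3) = -1732 + 0*(-3 + 2*√10) = -1732 + 0 = -1732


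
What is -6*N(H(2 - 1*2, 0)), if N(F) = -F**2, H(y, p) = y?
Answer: 0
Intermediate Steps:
-6*N(H(2 - 1*2, 0)) = -(-6)*(2 - 1*2)**2 = -(-6)*(2 - 2)**2 = -(-6)*0**2 = -(-6)*0 = -6*0 = 0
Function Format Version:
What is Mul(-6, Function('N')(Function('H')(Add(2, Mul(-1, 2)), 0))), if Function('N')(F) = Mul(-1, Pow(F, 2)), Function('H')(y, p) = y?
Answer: 0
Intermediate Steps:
Mul(-6, Function('N')(Function('H')(Add(2, Mul(-1, 2)), 0))) = Mul(-6, Mul(-1, Pow(Add(2, Mul(-1, 2)), 2))) = Mul(-6, Mul(-1, Pow(Add(2, -2), 2))) = Mul(-6, Mul(-1, Pow(0, 2))) = Mul(-6, Mul(-1, 0)) = Mul(-6, 0) = 0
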